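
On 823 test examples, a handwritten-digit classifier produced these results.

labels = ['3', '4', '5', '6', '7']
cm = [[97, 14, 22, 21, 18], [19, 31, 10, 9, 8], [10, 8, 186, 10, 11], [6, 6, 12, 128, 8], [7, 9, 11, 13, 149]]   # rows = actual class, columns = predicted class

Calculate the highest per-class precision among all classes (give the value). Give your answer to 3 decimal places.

Per-class precision (TP/(TP+FP)):
  3: TP=97, FP=19+10+6+7=42 → 97/139 = 0.6978
  4: TP=31, FP=14+8+6+9=37 → 31/68 = 0.4559
  5: TP=186, FP=22+10+12+11=55 → 186/241 = 0.7718
  6: TP=128, FP=21+9+10+13=53 → 128/181 = 0.7072
  7: TP=149, FP=18+8+11+8=45 → 149/194 = 0.7680
Highest is class '5' with precision = 0.772.

0.772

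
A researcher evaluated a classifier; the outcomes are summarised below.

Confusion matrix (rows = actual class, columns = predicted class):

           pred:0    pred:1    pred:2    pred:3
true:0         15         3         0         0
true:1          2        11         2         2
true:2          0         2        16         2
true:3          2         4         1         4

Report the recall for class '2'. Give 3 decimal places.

0.800

Take TP from the diagonal, FP from the rest of the '2' prediction marginal, FN from the rest of the '2' actual marginal.
recall = TP/(TP+FN).
2: TP=16, FN=0+2+2=4 → 16/20 = 0.8000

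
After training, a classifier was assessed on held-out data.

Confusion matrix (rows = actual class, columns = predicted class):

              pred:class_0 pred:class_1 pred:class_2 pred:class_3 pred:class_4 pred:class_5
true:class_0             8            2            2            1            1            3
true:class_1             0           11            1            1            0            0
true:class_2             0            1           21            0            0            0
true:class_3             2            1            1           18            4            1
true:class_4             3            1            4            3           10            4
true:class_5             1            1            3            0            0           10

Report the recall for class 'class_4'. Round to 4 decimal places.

0.4000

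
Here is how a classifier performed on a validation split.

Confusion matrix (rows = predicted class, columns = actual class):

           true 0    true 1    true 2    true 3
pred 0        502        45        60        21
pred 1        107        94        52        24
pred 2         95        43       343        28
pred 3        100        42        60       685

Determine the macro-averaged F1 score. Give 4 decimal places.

Per-class F1 score (2·TP/(2·TP+FP+FN)):
  0: TP=502, FP=45+60+21=126, FN=107+95+100=302 → 1004/1432 = 0.70112
  1: TP=94, FP=107+52+24=183, FN=45+43+42=130 → 188/501 = 0.37525
  2: TP=343, FP=95+43+28=166, FN=60+52+60=172 → 686/1024 = 0.66992
  3: TP=685, FP=100+42+60=202, FN=21+24+28=73 → 1370/1645 = 0.83283
Macro-F1 score = mean = (0.70112 + 0.37525 + 0.66992 + 0.83283) / 4 = 0.6448

0.6448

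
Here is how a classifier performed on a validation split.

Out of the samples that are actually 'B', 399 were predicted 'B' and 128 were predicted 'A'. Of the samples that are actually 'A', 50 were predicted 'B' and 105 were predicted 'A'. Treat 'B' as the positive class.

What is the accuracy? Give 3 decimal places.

0.739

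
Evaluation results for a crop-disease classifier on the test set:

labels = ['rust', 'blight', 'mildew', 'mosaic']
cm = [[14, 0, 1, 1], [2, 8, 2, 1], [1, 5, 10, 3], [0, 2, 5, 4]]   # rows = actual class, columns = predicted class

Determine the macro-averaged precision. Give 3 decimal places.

Per-class precision (TP/(TP+FP)):
  rust: TP=14, FP=2+1+0=3 → 14/17 = 0.8235
  blight: TP=8, FP=0+5+2=7 → 8/15 = 0.5333
  mildew: TP=10, FP=1+2+5=8 → 10/18 = 0.5556
  mosaic: TP=4, FP=1+1+3=5 → 4/9 = 0.4444
Macro-precision = mean = (0.8235 + 0.5333 + 0.5556 + 0.4444) / 4 = 0.589

0.589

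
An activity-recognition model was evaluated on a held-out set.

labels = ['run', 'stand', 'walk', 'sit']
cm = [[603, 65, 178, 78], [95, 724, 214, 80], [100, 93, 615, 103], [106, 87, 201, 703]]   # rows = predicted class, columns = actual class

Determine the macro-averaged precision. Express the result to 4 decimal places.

0.6548

Per-class precision (TP/(TP+FP)):
  run: TP=603, FP=65+178+78=321 → 603/924 = 0.65260
  stand: TP=724, FP=95+214+80=389 → 724/1113 = 0.65049
  walk: TP=615, FP=100+93+103=296 → 615/911 = 0.67508
  sit: TP=703, FP=106+87+201=394 → 703/1097 = 0.64084
Macro-precision = mean = (0.65260 + 0.65049 + 0.67508 + 0.64084) / 4 = 0.6548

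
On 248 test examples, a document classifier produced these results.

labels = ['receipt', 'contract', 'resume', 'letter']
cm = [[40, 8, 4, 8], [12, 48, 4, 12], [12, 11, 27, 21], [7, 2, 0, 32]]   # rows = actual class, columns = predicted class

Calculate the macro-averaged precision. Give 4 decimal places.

0.6172

Per-class precision (TP/(TP+FP)):
  receipt: TP=40, FP=12+12+7=31 → 40/71 = 0.56338
  contract: TP=48, FP=8+11+2=21 → 48/69 = 0.69565
  resume: TP=27, FP=4+4+0=8 → 27/35 = 0.77143
  letter: TP=32, FP=8+12+21=41 → 32/73 = 0.43836
Macro-precision = mean = (0.56338 + 0.69565 + 0.77143 + 0.43836) / 4 = 0.6172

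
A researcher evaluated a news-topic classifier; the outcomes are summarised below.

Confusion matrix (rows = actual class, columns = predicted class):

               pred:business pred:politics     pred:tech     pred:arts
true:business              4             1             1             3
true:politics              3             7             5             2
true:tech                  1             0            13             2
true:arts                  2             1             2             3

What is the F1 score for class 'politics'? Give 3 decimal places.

One-vs-rest for 'politics': TP = diagonal; FP = other classes predicted 'politics'; FN = 'politics' predicted as other.
F1 score = 2·TP/(2·TP+FP+FN).
politics: TP=7, FP=1+0+1=2, FN=3+5+2=10 → 14/26 = 0.5385

0.538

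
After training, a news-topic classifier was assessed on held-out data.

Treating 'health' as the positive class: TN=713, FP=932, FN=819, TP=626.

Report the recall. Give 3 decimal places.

0.433

Recall = TP/(TP+FN) = 626/(626+819) = 626/1445 = 0.433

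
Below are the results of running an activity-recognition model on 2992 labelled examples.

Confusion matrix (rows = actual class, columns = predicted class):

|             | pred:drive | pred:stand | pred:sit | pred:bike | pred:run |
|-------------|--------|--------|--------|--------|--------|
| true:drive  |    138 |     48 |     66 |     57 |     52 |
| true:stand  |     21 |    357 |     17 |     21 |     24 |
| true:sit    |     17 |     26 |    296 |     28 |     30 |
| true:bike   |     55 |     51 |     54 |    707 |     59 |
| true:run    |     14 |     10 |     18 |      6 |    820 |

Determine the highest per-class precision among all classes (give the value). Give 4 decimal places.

Per-class precision (TP/(TP+FP)):
  drive: TP=138, FP=21+17+55+14=107 → 138/245 = 0.56327
  stand: TP=357, FP=48+26+51+10=135 → 357/492 = 0.72561
  sit: TP=296, FP=66+17+54+18=155 → 296/451 = 0.65632
  bike: TP=707, FP=57+21+28+6=112 → 707/819 = 0.86325
  run: TP=820, FP=52+24+30+59=165 → 820/985 = 0.83249
Highest is class 'bike' with precision = 0.8632.

0.8632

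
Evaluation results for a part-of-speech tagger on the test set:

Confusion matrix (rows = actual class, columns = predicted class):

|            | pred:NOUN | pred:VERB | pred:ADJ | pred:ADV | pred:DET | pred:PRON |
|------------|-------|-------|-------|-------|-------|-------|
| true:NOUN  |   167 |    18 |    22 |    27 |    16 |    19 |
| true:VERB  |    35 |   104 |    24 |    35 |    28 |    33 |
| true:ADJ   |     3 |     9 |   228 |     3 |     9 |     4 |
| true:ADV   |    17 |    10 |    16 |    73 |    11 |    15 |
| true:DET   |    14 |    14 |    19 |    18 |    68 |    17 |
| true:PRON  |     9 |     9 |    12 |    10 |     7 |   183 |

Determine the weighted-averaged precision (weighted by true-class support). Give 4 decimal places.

Per-class precision (TP/(TP+FP)):
  NOUN: TP=167, FP=35+3+17+14+9=78 → 167/245 = 0.68163
  VERB: TP=104, FP=18+9+10+14+9=60 → 104/164 = 0.63415
  ADJ: TP=228, FP=22+24+16+19+12=93 → 228/321 = 0.71028
  ADV: TP=73, FP=27+35+3+18+10=93 → 73/166 = 0.43976
  DET: TP=68, FP=16+28+9+11+7=71 → 68/139 = 0.48921
  PRON: TP=183, FP=19+33+4+15+17=88 → 183/271 = 0.67528
Weighted-precision = Σ (supportᵢ/N)·precisionᵢ with N=1306: (269/1306)·0.68163 + (259/1306)·0.63415 + (256/1306)·0.71028 + (142/1306)·0.43976 + (150/1306)·0.48921 + (230/1306)·0.67528 = 0.6283

0.6283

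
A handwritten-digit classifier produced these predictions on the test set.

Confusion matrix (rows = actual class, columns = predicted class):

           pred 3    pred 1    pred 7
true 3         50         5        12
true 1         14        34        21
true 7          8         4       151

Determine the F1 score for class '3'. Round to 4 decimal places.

Take TP from the diagonal, FP from the rest of the '3' prediction marginal, FN from the rest of the '3' actual marginal.
F1 score = 2·TP/(2·TP+FP+FN).
3: TP=50, FP=14+8=22, FN=5+12=17 → 100/139 = 0.71942

0.7194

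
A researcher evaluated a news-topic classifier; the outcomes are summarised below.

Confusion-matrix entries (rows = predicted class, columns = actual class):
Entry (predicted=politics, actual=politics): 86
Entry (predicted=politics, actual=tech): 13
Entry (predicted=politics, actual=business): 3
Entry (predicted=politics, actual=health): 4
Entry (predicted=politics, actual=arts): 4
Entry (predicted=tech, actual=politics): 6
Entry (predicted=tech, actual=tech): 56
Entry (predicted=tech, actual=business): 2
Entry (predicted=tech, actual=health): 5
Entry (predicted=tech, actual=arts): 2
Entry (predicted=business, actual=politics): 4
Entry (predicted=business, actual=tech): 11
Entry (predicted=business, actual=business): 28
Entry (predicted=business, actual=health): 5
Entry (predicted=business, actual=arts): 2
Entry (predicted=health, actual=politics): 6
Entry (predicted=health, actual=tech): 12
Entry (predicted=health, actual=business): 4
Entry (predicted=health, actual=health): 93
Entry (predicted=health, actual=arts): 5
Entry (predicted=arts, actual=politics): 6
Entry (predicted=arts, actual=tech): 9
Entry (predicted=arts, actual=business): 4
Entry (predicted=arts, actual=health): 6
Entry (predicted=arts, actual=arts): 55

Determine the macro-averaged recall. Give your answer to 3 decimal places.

0.733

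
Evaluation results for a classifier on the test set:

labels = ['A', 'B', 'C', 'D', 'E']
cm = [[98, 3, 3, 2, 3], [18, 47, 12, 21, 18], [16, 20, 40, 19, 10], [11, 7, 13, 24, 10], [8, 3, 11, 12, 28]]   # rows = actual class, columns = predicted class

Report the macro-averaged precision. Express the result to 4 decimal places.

Per-class precision (TP/(TP+FP)):
  A: TP=98, FP=18+16+11+8=53 → 98/151 = 0.64901
  B: TP=47, FP=3+20+7+3=33 → 47/80 = 0.58750
  C: TP=40, FP=3+12+13+11=39 → 40/79 = 0.50633
  D: TP=24, FP=2+21+19+12=54 → 24/78 = 0.30769
  E: TP=28, FP=3+18+10+10=41 → 28/69 = 0.40580
Macro-precision = mean = (0.64901 + 0.58750 + 0.50633 + 0.30769 + 0.40580) / 5 = 0.4913

0.4913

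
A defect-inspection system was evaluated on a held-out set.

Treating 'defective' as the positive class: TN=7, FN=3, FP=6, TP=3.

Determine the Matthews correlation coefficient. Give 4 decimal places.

MCC = (TP·TN − FP·FN) / √((TP+FP)(TP+FN)(TN+FP)(TN+FN))
Numerator = 3·7 − 6·3 = 3
Denominator = √(9·6·13·10) = √7020 = 83.7854
MCC = 3 / 83.7854 = 0.0358

0.0358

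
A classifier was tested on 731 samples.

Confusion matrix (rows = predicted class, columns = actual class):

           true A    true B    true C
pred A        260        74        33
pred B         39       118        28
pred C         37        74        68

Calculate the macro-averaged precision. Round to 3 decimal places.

Per-class precision (TP/(TP+FP)):
  A: TP=260, FP=74+33=107 → 260/367 = 0.7084
  B: TP=118, FP=39+28=67 → 118/185 = 0.6378
  C: TP=68, FP=37+74=111 → 68/179 = 0.3799
Macro-precision = mean = (0.7084 + 0.6378 + 0.3799) / 3 = 0.575

0.575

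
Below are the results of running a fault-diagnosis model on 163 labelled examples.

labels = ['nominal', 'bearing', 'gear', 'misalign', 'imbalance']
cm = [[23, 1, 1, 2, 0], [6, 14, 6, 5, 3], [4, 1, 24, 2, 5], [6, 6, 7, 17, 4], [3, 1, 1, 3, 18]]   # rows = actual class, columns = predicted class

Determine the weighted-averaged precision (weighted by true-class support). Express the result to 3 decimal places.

0.593

Per-class precision (TP/(TP+FP)):
  nominal: TP=23, FP=6+4+6+3=19 → 23/42 = 0.5476
  bearing: TP=14, FP=1+1+6+1=9 → 14/23 = 0.6087
  gear: TP=24, FP=1+6+7+1=15 → 24/39 = 0.6154
  misalign: TP=17, FP=2+5+2+3=12 → 17/29 = 0.5862
  imbalance: TP=18, FP=0+3+5+4=12 → 18/30 = 0.6000
Weighted-precision = Σ (supportᵢ/N)·precisionᵢ with N=163: (27/163)·0.5476 + (34/163)·0.6087 + (36/163)·0.6154 + (40/163)·0.5862 + (26/163)·0.6000 = 0.593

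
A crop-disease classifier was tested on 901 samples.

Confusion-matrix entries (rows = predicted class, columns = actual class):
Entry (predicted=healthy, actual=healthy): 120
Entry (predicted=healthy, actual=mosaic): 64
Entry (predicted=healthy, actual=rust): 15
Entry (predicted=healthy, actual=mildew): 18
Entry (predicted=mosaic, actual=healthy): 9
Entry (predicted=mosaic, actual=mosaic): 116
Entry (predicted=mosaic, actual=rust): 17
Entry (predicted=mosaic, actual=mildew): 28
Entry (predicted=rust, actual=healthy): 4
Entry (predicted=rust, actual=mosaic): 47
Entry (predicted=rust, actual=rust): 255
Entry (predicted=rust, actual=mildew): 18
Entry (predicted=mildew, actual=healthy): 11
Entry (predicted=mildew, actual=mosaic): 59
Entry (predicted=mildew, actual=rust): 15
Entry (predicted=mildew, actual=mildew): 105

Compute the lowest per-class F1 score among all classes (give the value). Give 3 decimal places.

Per-class F1 score (2·TP/(2·TP+FP+FN)):
  healthy: TP=120, FP=64+15+18=97, FN=9+4+11=24 → 240/361 = 0.6648
  mosaic: TP=116, FP=9+17+28=54, FN=64+47+59=170 → 232/456 = 0.5088
  rust: TP=255, FP=4+47+18=69, FN=15+17+15=47 → 510/626 = 0.8147
  mildew: TP=105, FP=11+59+15=85, FN=18+28+18=64 → 210/359 = 0.5850
Lowest is class 'mosaic' with F1 score = 0.509.

0.509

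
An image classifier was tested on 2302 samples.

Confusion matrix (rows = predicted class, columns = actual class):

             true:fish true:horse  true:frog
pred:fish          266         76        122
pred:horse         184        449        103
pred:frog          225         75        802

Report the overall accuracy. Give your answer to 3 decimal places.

Accuracy = trace / total = (266+449+802=1517) / 2302 = 1517/2302 = 0.659

0.659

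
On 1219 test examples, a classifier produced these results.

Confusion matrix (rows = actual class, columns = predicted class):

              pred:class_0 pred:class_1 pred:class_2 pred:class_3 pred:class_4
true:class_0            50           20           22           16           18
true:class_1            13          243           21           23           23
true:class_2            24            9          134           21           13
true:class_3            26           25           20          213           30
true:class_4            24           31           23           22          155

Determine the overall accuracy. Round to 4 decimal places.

Accuracy = trace / total = (50+243+134+213+155=795) / 1219 = 795/1219 = 0.6522

0.6522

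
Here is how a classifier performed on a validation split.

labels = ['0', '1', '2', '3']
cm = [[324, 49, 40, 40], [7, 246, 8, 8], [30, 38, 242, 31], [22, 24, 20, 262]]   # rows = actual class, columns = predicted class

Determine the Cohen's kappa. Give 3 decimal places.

Observed agreement pₒ = trace/N = 1074/1391 = 0.7721
Expected agreement pₑ = Σ (rowᵢ·colᵢ)/N² = (453·383 + 269·357 + 341·310 + 328·341)/1391² = 0.2517
κ = (pₒ − pₑ)/(1 − pₑ) = (0.7721 − 0.2517)/(1 − 0.2517) = 0.695

0.695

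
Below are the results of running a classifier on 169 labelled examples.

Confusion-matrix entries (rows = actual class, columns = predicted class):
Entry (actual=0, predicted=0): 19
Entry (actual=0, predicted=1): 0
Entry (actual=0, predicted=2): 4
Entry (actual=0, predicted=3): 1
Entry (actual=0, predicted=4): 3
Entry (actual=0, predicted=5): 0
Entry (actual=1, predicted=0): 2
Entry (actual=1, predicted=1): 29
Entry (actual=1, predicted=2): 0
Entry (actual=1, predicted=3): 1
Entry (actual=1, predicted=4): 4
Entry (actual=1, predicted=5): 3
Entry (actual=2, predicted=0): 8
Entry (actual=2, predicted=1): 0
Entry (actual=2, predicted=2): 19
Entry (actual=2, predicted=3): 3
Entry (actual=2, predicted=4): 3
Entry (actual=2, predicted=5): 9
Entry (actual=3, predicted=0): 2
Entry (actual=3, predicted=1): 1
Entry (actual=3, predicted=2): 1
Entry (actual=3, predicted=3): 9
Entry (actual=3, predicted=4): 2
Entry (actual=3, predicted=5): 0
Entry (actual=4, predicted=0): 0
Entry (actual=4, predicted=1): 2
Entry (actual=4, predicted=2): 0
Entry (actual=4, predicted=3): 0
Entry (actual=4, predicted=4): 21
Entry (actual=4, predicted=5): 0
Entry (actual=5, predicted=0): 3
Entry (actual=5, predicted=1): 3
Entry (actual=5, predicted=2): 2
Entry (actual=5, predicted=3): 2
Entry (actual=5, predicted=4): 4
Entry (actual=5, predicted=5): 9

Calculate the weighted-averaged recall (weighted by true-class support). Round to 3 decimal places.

0.627

Per-class recall (TP/(TP+FN)):
  0: TP=19, FN=0+4+1+3+0=8 → 19/27 = 0.7037
  1: TP=29, FN=2+0+1+4+3=10 → 29/39 = 0.7436
  2: TP=19, FN=8+0+3+3+9=23 → 19/42 = 0.4524
  3: TP=9, FN=2+1+1+2+0=6 → 9/15 = 0.6000
  4: TP=21, FN=0+2+0+0+0=2 → 21/23 = 0.9130
  5: TP=9, FN=3+3+2+2+4=14 → 9/23 = 0.3913
Weighted-recall = Σ (supportᵢ/N)·recallᵢ with N=169: (27/169)·0.7037 + (39/169)·0.7436 + (42/169)·0.4524 + (15/169)·0.6000 + (23/169)·0.9130 + (23/169)·0.3913 = 0.627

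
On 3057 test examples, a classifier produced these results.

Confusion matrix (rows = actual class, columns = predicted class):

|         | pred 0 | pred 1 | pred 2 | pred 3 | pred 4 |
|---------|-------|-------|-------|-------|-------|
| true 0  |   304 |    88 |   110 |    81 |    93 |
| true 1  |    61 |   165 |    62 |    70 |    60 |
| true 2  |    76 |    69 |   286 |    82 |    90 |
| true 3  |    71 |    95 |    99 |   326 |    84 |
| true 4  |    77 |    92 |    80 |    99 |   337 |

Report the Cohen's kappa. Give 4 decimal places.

0.3276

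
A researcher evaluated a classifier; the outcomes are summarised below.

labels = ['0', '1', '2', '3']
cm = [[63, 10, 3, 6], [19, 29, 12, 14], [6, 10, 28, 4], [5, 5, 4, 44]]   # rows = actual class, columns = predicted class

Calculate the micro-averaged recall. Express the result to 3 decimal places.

Micro-averaging pools counts across classes: ΣTP=164, ΣFP=98, ΣFN=98.
Micro-recall = TP/(TP+FN) on pooled counts = 0.626 (equals overall accuracy in single-label multiclass).

0.626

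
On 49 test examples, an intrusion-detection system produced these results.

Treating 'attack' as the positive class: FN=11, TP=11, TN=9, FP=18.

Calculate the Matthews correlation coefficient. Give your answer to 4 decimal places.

MCC = (TP·TN − FP·FN) / √((TP+FP)(TP+FN)(TN+FP)(TN+FN))
Numerator = 11·9 − 18·11 = -99
Denominator = √(29·22·27·20) = √344520 = 586.9583
MCC = -99 / 586.9583 = -0.1687

-0.1687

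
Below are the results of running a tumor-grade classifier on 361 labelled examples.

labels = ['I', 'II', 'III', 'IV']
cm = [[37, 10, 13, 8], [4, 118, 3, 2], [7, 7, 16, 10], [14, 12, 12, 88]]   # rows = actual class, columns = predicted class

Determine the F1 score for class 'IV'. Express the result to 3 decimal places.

One-vs-rest for 'IV': TP = diagonal; FP = other classes predicted 'IV'; FN = 'IV' predicted as other.
F1 score = 2·TP/(2·TP+FP+FN).
IV: TP=88, FP=8+2+10=20, FN=14+12+12=38 → 176/234 = 0.7521

0.752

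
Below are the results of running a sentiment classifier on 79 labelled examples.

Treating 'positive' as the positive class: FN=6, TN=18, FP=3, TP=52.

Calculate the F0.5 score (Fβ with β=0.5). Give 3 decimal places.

Fβ = (1+β²)·TP / ((1+β²)·TP + β²·FN + FP), with β²=1/4
= 1.25·52 / (1.25·52 + 0.25·6 + 3) = 0.935

0.935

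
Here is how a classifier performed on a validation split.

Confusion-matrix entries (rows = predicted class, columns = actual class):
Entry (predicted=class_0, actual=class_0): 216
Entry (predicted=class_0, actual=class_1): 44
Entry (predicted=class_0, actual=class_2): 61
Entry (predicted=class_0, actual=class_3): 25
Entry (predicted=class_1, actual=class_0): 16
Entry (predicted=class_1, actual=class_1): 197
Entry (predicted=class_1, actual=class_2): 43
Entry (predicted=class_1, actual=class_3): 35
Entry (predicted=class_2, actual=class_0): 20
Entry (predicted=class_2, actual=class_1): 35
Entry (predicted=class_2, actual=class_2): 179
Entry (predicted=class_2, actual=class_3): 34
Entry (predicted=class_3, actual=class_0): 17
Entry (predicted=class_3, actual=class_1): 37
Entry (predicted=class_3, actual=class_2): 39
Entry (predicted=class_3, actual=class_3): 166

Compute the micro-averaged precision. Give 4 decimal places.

Micro-averaging pools counts across classes: ΣTP=758, ΣFP=406, ΣFN=406.
Micro-precision = TP/(TP+FP) on pooled counts = 0.6512 (equals overall accuracy in single-label multiclass).

0.6512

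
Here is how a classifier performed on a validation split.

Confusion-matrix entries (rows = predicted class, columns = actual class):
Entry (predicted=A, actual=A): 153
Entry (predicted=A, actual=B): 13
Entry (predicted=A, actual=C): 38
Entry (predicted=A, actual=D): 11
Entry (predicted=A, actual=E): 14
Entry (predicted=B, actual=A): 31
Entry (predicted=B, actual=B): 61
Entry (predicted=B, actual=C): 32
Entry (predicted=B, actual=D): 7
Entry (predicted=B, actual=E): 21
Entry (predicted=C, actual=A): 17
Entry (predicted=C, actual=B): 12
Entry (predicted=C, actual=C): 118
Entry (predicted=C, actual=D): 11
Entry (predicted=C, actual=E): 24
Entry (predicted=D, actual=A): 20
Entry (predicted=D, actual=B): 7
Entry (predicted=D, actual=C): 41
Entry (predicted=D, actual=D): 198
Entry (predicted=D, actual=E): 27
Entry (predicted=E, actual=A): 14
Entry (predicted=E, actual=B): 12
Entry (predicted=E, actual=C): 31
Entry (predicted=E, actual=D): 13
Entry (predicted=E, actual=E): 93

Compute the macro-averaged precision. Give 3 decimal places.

Per-class precision (TP/(TP+FP)):
  A: TP=153, FP=13+38+11+14=76 → 153/229 = 0.6681
  B: TP=61, FP=31+32+7+21=91 → 61/152 = 0.4013
  C: TP=118, FP=17+12+11+24=64 → 118/182 = 0.6484
  D: TP=198, FP=20+7+41+27=95 → 198/293 = 0.6758
  E: TP=93, FP=14+12+31+13=70 → 93/163 = 0.5706
Macro-precision = mean = (0.6681 + 0.4013 + 0.6484 + 0.6758 + 0.5706) / 5 = 0.593

0.593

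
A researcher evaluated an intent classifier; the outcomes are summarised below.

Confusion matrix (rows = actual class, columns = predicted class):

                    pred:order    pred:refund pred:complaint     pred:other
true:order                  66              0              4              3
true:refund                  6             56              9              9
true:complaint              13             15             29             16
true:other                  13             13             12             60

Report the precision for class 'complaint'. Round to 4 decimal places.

0.5370

One-vs-rest for 'complaint': TP = diagonal; FP = other classes predicted 'complaint'; FN = 'complaint' predicted as other.
precision = TP/(TP+FP).
complaint: TP=29, FP=4+9+12=25 → 29/54 = 0.53704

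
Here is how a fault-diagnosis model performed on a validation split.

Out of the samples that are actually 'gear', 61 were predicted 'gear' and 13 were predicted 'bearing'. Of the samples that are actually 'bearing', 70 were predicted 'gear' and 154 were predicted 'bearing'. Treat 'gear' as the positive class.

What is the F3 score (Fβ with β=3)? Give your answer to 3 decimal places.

0.765

Fβ = (1+β²)·TP / ((1+β²)·TP + β²·FN + FP), with β²=9
= 10·61 / (10·61 + 9·13 + 70) = 0.765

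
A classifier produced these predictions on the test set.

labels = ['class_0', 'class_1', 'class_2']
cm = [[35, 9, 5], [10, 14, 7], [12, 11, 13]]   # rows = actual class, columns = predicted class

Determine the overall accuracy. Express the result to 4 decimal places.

0.5345

Accuracy = trace / total = (35+14+13=62) / 116 = 62/116 = 0.5345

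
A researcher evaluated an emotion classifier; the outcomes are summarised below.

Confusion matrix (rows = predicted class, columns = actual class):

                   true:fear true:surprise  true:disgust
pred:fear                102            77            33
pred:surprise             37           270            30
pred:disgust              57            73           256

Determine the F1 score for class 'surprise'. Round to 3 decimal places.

0.713

F1 score = 2·TP/(2·TP+FP+FN).
surprise: TP=270, FP=37+30=67, FN=77+73=150 → 540/757 = 0.7133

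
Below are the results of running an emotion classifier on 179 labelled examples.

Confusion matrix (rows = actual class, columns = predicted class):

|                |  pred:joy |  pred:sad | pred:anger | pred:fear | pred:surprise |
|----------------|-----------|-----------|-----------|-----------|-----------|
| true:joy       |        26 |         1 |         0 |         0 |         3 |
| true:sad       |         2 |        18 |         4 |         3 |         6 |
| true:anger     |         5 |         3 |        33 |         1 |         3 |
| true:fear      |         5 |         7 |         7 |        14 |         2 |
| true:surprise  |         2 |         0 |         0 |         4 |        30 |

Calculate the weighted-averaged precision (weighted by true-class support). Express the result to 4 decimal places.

0.6735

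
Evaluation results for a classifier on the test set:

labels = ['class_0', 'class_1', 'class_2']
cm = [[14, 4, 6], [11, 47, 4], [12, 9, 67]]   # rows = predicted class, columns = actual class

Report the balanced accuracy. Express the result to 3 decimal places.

Balanced accuracy = mean of per-class recall.
  class_0: recall = 14/37 = 0.3784
  class_1: recall = 47/60 = 0.7833
  class_2: recall = 67/77 = 0.8701
Mean = (0.3784 + 0.7833 + 0.8701) / 3 = 0.677

0.677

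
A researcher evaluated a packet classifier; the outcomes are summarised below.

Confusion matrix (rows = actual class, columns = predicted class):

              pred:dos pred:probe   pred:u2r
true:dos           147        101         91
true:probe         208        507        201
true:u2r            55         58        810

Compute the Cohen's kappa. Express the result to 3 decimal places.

0.478

Observed agreement pₒ = trace/N = 1464/2178 = 0.6722
Expected agreement pₑ = Σ (rowᵢ·colᵢ)/N² = (339·410 + 916·666 + 923·1102)/2178² = 0.3723
κ = (pₒ − pₑ)/(1 − pₑ) = (0.6722 − 0.3723)/(1 − 0.3723) = 0.478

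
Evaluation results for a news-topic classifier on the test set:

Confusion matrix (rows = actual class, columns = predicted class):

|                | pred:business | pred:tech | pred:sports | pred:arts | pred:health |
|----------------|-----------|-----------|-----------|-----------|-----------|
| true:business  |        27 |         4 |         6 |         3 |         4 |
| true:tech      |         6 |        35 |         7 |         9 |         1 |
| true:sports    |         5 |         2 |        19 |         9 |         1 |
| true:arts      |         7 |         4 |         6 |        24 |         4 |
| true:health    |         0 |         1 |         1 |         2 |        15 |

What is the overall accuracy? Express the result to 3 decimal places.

0.594

Accuracy = trace / total = (27+35+19+24+15=120) / 202 = 120/202 = 0.594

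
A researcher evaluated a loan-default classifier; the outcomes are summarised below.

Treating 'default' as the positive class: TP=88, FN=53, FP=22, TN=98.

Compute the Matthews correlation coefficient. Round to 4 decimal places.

MCC = (TP·TN − FP·FN) / √((TP+FP)(TP+FN)(TN+FP)(TN+FN))
Numerator = 88·98 − 22·53 = 7458
Denominator = √(110·141·120·151) = √281041200 = 16764.2835
MCC = 7458 / 16764.2835 = 0.4449

0.4449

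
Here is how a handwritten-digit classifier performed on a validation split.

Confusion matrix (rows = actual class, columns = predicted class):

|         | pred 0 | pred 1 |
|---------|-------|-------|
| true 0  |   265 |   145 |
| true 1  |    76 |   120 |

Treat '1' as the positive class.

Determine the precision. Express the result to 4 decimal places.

0.4528

Precision = TP/(TP+FP) = 120/(120+145) = 120/265 = 0.4528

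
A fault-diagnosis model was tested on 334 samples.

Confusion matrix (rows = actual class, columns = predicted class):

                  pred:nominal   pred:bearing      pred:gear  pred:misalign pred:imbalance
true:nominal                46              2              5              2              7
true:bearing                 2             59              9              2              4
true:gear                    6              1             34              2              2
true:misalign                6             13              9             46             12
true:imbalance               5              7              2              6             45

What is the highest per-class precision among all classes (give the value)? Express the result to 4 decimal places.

Per-class precision (TP/(TP+FP)):
  nominal: TP=46, FP=2+6+6+5=19 → 46/65 = 0.70769
  bearing: TP=59, FP=2+1+13+7=23 → 59/82 = 0.71951
  gear: TP=34, FP=5+9+9+2=25 → 34/59 = 0.57627
  misalign: TP=46, FP=2+2+2+6=12 → 46/58 = 0.79310
  imbalance: TP=45, FP=7+4+2+12=25 → 45/70 = 0.64286
Highest is class 'misalign' with precision = 0.7931.

0.7931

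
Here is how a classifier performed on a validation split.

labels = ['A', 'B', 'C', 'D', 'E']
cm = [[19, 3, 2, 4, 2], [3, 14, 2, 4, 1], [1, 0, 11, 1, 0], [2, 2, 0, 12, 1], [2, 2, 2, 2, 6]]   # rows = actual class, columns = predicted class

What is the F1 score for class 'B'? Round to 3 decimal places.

0.622

One-vs-rest for 'B': TP = diagonal; FP = other classes predicted 'B'; FN = 'B' predicted as other.
F1 score = 2·TP/(2·TP+FP+FN).
B: TP=14, FP=3+0+2+2=7, FN=3+2+4+1=10 → 28/45 = 0.6222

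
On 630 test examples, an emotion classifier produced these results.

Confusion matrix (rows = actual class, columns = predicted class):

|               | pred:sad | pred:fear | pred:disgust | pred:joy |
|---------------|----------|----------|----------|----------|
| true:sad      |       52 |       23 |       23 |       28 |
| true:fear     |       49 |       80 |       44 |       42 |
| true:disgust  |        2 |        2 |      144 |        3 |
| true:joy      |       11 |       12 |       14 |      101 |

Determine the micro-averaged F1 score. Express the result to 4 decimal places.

0.5984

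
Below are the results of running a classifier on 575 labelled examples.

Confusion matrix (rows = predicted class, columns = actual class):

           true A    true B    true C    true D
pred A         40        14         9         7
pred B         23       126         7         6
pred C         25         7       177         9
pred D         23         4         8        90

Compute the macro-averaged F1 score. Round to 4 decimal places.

0.7129

Per-class F1 score (2·TP/(2·TP+FP+FN)):
  A: TP=40, FP=14+9+7=30, FN=23+25+23=71 → 80/181 = 0.44199
  B: TP=126, FP=23+7+6=36, FN=14+7+4=25 → 252/313 = 0.80511
  C: TP=177, FP=25+7+9=41, FN=9+7+8=24 → 354/419 = 0.84487
  D: TP=90, FP=23+4+8=35, FN=7+6+9=22 → 180/237 = 0.75949
Macro-F1 score = mean = (0.44199 + 0.80511 + 0.84487 + 0.75949) / 4 = 0.7129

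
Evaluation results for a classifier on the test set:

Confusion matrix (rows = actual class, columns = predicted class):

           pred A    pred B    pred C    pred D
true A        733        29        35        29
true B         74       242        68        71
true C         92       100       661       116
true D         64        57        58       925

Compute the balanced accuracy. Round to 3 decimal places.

0.735

Balanced accuracy = mean of per-class recall.
  A: recall = 733/826 = 0.8874
  B: recall = 242/455 = 0.5319
  C: recall = 661/969 = 0.6821
  D: recall = 925/1104 = 0.8379
Mean = (0.8874 + 0.5319 + 0.6821 + 0.8379) / 4 = 0.735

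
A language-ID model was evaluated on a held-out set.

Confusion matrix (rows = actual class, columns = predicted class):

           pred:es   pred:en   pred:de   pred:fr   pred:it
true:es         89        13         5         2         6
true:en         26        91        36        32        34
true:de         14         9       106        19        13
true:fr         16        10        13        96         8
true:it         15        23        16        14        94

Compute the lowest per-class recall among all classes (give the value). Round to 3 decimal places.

0.416

Per-class recall (TP/(TP+FN)):
  es: TP=89, FN=13+5+2+6=26 → 89/115 = 0.7739
  en: TP=91, FN=26+36+32+34=128 → 91/219 = 0.4155
  de: TP=106, FN=14+9+19+13=55 → 106/161 = 0.6584
  fr: TP=96, FN=16+10+13+8=47 → 96/143 = 0.6713
  it: TP=94, FN=15+23+16+14=68 → 94/162 = 0.5802
Lowest is class 'en' with recall = 0.416.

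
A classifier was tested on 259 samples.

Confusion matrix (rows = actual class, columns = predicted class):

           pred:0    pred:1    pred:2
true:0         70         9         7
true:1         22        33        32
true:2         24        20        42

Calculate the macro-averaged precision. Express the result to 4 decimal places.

0.5514

Per-class precision (TP/(TP+FP)):
  0: TP=70, FP=22+24=46 → 70/116 = 0.60345
  1: TP=33, FP=9+20=29 → 33/62 = 0.53226
  2: TP=42, FP=7+32=39 → 42/81 = 0.51852
Macro-precision = mean = (0.60345 + 0.53226 + 0.51852) / 3 = 0.5514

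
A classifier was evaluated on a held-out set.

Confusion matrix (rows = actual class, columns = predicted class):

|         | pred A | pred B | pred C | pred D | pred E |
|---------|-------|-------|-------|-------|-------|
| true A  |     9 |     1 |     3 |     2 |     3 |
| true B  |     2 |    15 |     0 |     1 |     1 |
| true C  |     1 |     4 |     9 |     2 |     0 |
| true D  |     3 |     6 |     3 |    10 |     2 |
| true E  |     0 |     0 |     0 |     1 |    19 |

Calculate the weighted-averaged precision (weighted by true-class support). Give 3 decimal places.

Per-class precision (TP/(TP+FP)):
  A: TP=9, FP=2+1+3+0=6 → 9/15 = 0.6000
  B: TP=15, FP=1+4+6+0=11 → 15/26 = 0.5769
  C: TP=9, FP=3+0+3+0=6 → 9/15 = 0.6000
  D: TP=10, FP=2+1+2+1=6 → 10/16 = 0.6250
  E: TP=19, FP=3+1+0+2=6 → 19/25 = 0.7600
Weighted-precision = Σ (supportᵢ/N)·precisionᵢ with N=97: (18/97)·0.6000 + (19/97)·0.5769 + (16/97)·0.6000 + (24/97)·0.6250 + (20/97)·0.7600 = 0.635

0.635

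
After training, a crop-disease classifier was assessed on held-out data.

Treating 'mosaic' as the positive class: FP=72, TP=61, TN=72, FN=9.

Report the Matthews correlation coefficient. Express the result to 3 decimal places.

MCC = (TP·TN − FP·FN) / √((TP+FP)(TP+FN)(TN+FP)(TN+FN))
Numerator = 61·72 − 72·9 = 3744
Denominator = √(133·70·144·81) = √108591840 = 10420.7409
MCC = 3744 / 10420.7409 = 0.359

0.359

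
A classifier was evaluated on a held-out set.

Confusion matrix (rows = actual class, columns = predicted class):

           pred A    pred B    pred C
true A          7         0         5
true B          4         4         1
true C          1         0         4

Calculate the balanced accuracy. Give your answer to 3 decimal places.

Balanced accuracy = mean of per-class recall.
  A: recall = 7/12 = 0.5833
  B: recall = 4/9 = 0.4444
  C: recall = 4/5 = 0.8000
Mean = (0.5833 + 0.4444 + 0.8000) / 3 = 0.609

0.609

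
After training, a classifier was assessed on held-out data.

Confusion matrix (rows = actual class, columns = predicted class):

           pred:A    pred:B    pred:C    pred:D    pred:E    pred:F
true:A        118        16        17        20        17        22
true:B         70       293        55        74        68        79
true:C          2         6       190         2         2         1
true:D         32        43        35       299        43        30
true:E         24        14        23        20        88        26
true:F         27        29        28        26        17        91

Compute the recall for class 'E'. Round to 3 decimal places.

Take TP from the diagonal, FP from the rest of the 'E' prediction marginal, FN from the rest of the 'E' actual marginal.
recall = TP/(TP+FN).
E: TP=88, FN=24+14+23+20+26=107 → 88/195 = 0.4513

0.451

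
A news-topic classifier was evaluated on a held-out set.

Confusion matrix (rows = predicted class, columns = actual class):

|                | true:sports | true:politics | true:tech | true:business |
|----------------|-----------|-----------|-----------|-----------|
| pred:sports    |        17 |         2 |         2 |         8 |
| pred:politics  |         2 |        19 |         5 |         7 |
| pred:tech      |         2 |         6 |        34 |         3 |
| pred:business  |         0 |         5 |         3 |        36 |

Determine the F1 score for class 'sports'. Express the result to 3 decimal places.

0.680

Take TP from the diagonal, FP from the rest of the 'sports' prediction marginal, FN from the rest of the 'sports' actual marginal.
F1 score = 2·TP/(2·TP+FP+FN).
sports: TP=17, FP=2+2+8=12, FN=2+2+0=4 → 34/50 = 0.6800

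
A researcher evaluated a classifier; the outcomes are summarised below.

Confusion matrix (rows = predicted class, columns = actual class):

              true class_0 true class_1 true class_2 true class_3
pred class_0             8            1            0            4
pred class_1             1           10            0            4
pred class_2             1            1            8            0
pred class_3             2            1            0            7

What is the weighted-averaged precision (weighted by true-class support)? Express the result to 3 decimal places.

0.686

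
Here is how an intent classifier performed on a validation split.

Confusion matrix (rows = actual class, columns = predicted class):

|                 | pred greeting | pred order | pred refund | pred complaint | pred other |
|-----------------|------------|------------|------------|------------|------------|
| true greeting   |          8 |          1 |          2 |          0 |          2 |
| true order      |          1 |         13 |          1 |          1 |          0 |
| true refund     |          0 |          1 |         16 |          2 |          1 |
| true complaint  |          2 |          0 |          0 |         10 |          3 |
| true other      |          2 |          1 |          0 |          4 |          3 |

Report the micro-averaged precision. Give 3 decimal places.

Micro-averaging pools counts across classes: ΣTP=50, ΣFP=24, ΣFN=24.
Micro-precision = TP/(TP+FP) on pooled counts = 0.676 (equals overall accuracy in single-label multiclass).

0.676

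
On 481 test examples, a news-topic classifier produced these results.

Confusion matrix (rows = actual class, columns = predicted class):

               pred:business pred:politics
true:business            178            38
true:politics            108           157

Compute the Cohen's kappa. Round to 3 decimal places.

0.404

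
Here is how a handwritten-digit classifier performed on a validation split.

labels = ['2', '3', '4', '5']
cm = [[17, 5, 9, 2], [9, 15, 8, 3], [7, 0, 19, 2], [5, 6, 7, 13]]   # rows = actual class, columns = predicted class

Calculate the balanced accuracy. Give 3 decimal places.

0.510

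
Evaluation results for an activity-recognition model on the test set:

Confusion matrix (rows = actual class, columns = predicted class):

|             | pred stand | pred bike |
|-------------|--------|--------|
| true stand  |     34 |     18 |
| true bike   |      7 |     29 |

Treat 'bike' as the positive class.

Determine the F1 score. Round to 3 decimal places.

0.699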